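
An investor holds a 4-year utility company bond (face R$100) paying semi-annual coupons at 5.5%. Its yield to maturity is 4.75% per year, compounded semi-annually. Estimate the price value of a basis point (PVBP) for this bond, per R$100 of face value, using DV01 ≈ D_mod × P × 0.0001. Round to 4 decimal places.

R$0.0366

Periodic yield y = 0.02375.
  t   CF        PV=CF/(1+0.02375)^t    t·PV
  1         2.75         2.6862         2.6862
  2         2.75         2.6239         5.2478
  3         2.75         2.5630         7.6890
  4         2.75         2.5036        10.0142
  5         2.75         2.4455        12.2274
  6         2.75         2.3887        14.3325
  7         2.75         2.3333        16.3333
  8       102.75        85.1590       681.2719
  Σ                    102.7032       749.8023
P = 102.7032; D_Mac = 7.30067 half-year periods = 3.65034 yrs; D_mod = 3.56565 yrs.
DV01 ≈ 3.56565 × 102.7032 × 0.0001 = 0.036620.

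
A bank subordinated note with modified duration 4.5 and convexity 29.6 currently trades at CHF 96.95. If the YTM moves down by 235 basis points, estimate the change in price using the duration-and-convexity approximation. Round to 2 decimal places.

Duration effect: -D_mod·Δy = -4.5 × (-0.0235) = +0.105750
Convexity effect: ½·C·(Δy)² = 0.5 × 29.6 × (-0.0235)² = +0.0081733
ΔP/P ≈ +0.105750 + 0.0081733 = +0.1139233
ΔP ≈ 96.95 × (+0.1139233) = +11.044863935.

+CHF 11.04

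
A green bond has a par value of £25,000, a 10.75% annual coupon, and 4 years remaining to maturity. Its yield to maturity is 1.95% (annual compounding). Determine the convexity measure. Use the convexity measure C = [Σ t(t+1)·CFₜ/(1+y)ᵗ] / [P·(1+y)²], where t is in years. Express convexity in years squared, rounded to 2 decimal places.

16.25

With y = 0.0195:
  t   CF        PV=CF/(1+0.0195)^t    t·PV        t(t+1)·PV
  1     2,687.50     2,636.0961     2,636.0961       5,272.1923
  2     2,687.50     2,585.6755     5,171.3509      15,514.0527
  3     2,687.50     2,536.2192     7,608.6575      30,434.6302
  4    27,687.50    25,629.1866   102,516.7464     512,583.7320
  Σ                 33,387.1774   117,932.8510     563,804.6072
P = 33,387.1774.
Convexity = Σ t(t+1)·PV / [P·(1+y)²] = 563,804.6072 / (33,387.1774 × 1.039380) = 16.24705.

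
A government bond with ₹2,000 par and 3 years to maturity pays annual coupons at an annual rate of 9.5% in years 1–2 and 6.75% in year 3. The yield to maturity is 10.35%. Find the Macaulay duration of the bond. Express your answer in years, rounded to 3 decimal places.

Periodic yield y = 0.1035. Discount each cash flow and weight by its year:
  t   CF        PV=CF/(1+0.1035)^t    t·PV
  1       190.00       172.1794       172.1794
  2       190.00       156.0303       312.0606
  3     2,135.00     1,588.8426     4,766.5277
  Σ                  1,917.0523     5,250.7677
Price P = Σ PV = 1,917.0523.
Macaulay duration = Σ(t·PV) / P = 5,250.7677 / 1,917.0523 = 2.73898 years.

2.739 years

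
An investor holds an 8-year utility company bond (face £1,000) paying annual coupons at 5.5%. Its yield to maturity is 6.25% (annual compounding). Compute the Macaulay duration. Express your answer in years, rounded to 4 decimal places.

Periodic yield y = 0.0625. Discount each cash flow and weight by its year:
  t   CF        PV=CF/(1+0.0625)^t    t·PV
  1        55.00        51.7647        51.7647
  2        55.00        48.7197        97.4394
  3        55.00        45.8539       137.5616
  4        55.00        43.1566       172.6263
  5        55.00        40.6179       203.0897
  6        55.00        38.2287       229.3720
  7        55.00        35.9799       251.8594
  8     1,055.00       649.5625     5,196.5001
  Σ                    953.8839     6,340.2132
Price P = Σ PV = 953.8839.
Macaulay duration = Σ(t·PV) / P = 6,340.2132 / 953.8839 = 6.64673 years.

6.6467 years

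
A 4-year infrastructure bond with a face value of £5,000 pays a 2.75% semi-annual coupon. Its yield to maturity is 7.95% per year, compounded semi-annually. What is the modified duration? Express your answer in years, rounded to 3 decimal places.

3.647 years

Periodic yield y = 0.03975. First find Macaulay duration:
  t   CF        PV=CF/(1+0.03975)^t    t·PV
  1        68.75        66.1217        66.1217
  2        68.75        63.5938       127.1876
  3        68.75        61.1626       183.4878
  4        68.75        58.8243       235.2973
  5        68.75        56.5755       282.8773
  6        68.75        54.4126       326.4753
  7        68.75        52.3323       366.3264
  8     5,068.75     3,710.8162    29,686.5293
  Σ                  4,123.8389    31,274.3027
P = 4,123.8389; Macaulay duration = 31,274.3027 / 4,123.8389 = 7.58378 half-year periods = 3.79189 years.
Modified duration = D_Mac / (1 + y) = 3.79189 / 1.03975 = 3.64693 years.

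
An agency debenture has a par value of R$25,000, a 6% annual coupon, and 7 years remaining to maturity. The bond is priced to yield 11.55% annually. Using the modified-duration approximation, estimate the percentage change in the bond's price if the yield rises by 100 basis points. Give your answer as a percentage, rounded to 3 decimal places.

-5.125%

Periodic yield y = 0.1155. Modified duration first:
  t   CF        PV=CF/(1+0.1155)^t    t·PV
  1     1,500.00     1,344.6885     1,344.6885
  2     1,500.00     1,205.4581     2,410.9161
  3     1,500.00     1,080.6437     3,241.9312
  4     1,500.00       968.7528     3,875.0111
  5     1,500.00       868.4471     4,342.2357
  6     1,500.00       778.5272     4,671.1634
  7    26,500.00    12,329.8800    86,309.1603
  Σ                 18,576.3975   106,195.1063
P = 18,576.3975; D_Mac = 5.71667 yrs; D_mod = 5.71667/(1+0.1155) = 5.12476 yrs.
ΔP/P ≈ -D_mod · Δy = -5.12476 × (+0.01) = -0.051248 = -5.1248%.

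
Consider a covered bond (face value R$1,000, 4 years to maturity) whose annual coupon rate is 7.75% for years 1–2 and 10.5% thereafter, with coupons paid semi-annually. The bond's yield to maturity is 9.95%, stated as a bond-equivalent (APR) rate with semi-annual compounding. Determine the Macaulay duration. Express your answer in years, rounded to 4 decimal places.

Periodic yield y = 0.04975. Discount each cash flow and weight by its period:
  t   CF        PV=CF/(1+0.04975)^t    t·PV
  1        38.75        36.9136        36.9136
  2        38.75        35.1641        70.3283
  3        38.75        33.4976       100.4929
  4        38.75        31.9101       127.6404
  5        52.50        41.1841       205.9206
  6        52.50        39.2323       235.3939
  7        52.50        37.3730       261.6111
  8     1,052.50       713.7318     5,709.8543
  Σ                    969.0067     6,748.1551
Price P = Σ PV = 969.0067.
Macaulay duration = Σ(t·PV) / P = 6,748.1551 / 969.0067 = 6.96399 half-year periods.
In years: 6.96399 / 2 = 3.48200 years.

3.4820 years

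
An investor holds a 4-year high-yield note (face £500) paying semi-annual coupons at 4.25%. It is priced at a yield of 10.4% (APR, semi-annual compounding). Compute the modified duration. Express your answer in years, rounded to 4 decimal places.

3.4986 years

Periodic yield y = 0.052. First find Macaulay duration:
  t   CF        PV=CF/(1+0.052)^t    t·PV
  1       10.625        10.0998        10.0998
  2       10.625         9.6006        19.2012
  3       10.625         9.1260        27.3781
  4       10.625         8.6749        34.6997
  5       10.625         8.2461        41.2307
  6       10.625         7.8385        47.0312
  7       10.625         7.4511        52.1575
  8      510.625       340.3895     2,723.1160
  Σ                    401.4266     2,954.9141
P = 401.4266; Macaulay duration = 2,954.9141 / 401.4266 = 7.36103 half-year periods = 3.68052 years.
Modified duration = D_Mac / (1 + y) = 3.68052 / 1.052 = 3.49859 years.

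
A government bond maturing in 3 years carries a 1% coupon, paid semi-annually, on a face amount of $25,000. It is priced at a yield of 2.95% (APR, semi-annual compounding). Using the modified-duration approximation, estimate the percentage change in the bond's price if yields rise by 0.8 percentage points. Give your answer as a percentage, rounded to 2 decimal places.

Periodic yield y = 0.01475. Modified duration first:
  t   CF        PV=CF/(1+0.01475)^t    t·PV
  1       125.00       123.1831       123.1831
  2       125.00       121.3925       242.7850
  3       125.00       119.6280       358.8840
  4       125.00       117.8891       471.5565
  5       125.00       116.1755       580.8777
  6    25,125.00    23,011.8593   138,071.1560
  Σ                 23,610.1276   139,848.4423
P = 23,610.1276; D_Mac = 5.92324 half-year periods = 2.96162 yrs; D_mod = 2.96162/(1+0.01475) = 2.91857 yrs.
ΔP/P ≈ -D_mod · Δy = -2.91857 × (+0.008) = -0.023349 = -2.3349%.

-2.33%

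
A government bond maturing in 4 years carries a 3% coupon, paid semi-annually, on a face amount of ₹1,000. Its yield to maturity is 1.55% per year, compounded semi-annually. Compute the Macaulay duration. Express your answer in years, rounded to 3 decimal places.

Periodic yield y = 0.00775. Discount each cash flow and weight by its period:
  t   CF        PV=CF/(1+0.00775)^t    t·PV
  1        15.00        14.8846        14.8846
  2        15.00        14.7702        29.5404
  3        15.00        14.6566        43.9698
  4        15.00        14.5439        58.1755
  5        15.00        14.4320        72.1601
  6        15.00        14.3210        85.9262
  7        15.00        14.2109        99.4763
  8     1,015.00       954.2092     7,633.6734
  Σ                  1,056.0284     8,037.8063
Price P = Σ PV = 1,056.0284.
Macaulay duration = Σ(t·PV) / P = 8,037.8063 / 1,056.0284 = 7.61135 half-year periods.
In years: 7.61135 / 2 = 3.80568 years.

3.806 years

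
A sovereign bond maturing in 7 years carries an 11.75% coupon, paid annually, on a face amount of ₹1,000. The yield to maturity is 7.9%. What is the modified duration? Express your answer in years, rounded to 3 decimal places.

4.923 years

Periodic yield y = 0.079. First find Macaulay duration:
  t   CF        PV=CF/(1+0.079)^t    t·PV
  1       117.50       108.8971       108.8971
  2       117.50       100.9241       201.8482
  3       117.50        93.5349       280.6046
  4       117.50        86.6866       346.7465
  5       117.50        80.3398       401.6989
  6       117.50        74.4576       446.7458
  7     1,117.50       656.2925     4,594.0473
  Σ                  1,201.1326     6,380.5884
P = 1,201.1326; Macaulay duration = 6,380.5884 / 1,201.1326 = 5.31214 years.
Modified duration = D_Mac / (1 + y) = 5.31214 / 1.079 = 4.92321 years.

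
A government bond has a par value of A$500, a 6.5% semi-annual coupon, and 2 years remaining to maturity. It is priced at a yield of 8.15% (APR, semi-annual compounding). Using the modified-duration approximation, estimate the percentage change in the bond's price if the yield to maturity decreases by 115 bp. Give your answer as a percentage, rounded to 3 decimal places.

+2.106%

Periodic yield y = 0.04075. Modified duration first:
  t   CF        PV=CF/(1+0.04075)^t    t·PV
  1        16.25        15.6137        15.6137
  2        16.25        15.0024        30.0048
  3        16.25        14.4150        43.2449
  4       516.25       440.0220     1,760.0880
  Σ                    485.0531     1,848.9515
P = 485.0531; D_Mac = 3.81185 half-year periods = 1.90593 yrs; D_mod = 1.90593/(1+0.04075) = 1.83130 yrs.
ΔP/P ≈ -D_mod · Δy = -1.83130 × (-0.0115) = +0.021060 = +2.1060%.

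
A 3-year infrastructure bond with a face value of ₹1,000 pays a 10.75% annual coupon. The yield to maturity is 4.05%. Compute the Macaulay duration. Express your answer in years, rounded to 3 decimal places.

2.742 years

Periodic yield y = 0.0405. Discount each cash flow and weight by its year:
  t   CF        PV=CF/(1+0.0405)^t    t·PV
  1       107.50       103.3157       103.3157
  2       107.50        99.2943       198.5886
  3     1,107.50       983.1448     2,949.4344
  Σ                  1,185.7548     3,251.3387
Price P = Σ PV = 1,185.7548.
Macaulay duration = Σ(t·PV) / P = 3,251.3387 / 1,185.7548 = 2.74200 years.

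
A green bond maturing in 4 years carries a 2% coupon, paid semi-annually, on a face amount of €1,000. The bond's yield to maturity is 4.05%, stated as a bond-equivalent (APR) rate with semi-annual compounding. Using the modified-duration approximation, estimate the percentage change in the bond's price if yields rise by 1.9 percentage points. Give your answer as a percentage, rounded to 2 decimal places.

-7.18%

Periodic yield y = 0.02025. Modified duration first:
  t   CF        PV=CF/(1+0.02025)^t    t·PV
  1        10.00         9.8015         9.8015
  2        10.00         9.6070        19.2140
  3        10.00         9.4163        28.2489
  4        10.00         9.2294        36.9176
  5        10.00         9.0462        45.2311
  6        10.00         8.8667        53.2000
  7        10.00         8.6907        60.8348
  8     1,010.00       860.3369     6,882.6951
  Σ                    924.9947     7,136.1430
P = 924.9947; D_Mac = 7.71479 half-year periods = 3.85740 yrs; D_mod = 3.85740/(1+0.02025) = 3.78083 yrs.
ΔP/P ≈ -D_mod · Δy = -3.78083 × (+0.019) = -0.071836 = -7.1836%.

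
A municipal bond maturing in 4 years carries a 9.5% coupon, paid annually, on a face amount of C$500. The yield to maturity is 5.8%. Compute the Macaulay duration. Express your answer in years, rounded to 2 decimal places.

Periodic yield y = 0.058. Discount each cash flow and weight by its year:
  t   CF        PV=CF/(1+0.058)^t    t·PV
  1        47.50        44.8960        44.8960
  2        47.50        42.4348        84.8696
  3        47.50        40.1085       120.3256
  4       547.50       436.9598     1,747.8391
  Σ                    564.3991     1,997.9303
Price P = Σ PV = 564.3991.
Macaulay duration = Σ(t·PV) / P = 1,997.9303 / 564.3991 = 3.53992 years.

3.54 years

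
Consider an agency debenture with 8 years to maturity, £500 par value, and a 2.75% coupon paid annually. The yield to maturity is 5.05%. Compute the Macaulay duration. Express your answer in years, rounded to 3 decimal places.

Periodic yield y = 0.0505. Discount each cash flow and weight by its year:
  t   CF        PV=CF/(1+0.0505)^t    t·PV
  1        13.75        13.0890        13.0890
  2        13.75        12.4598        24.9196
  3        13.75        11.8608        35.5824
  4        13.75        11.2906        45.1626
  5        13.75        10.7479        53.7394
  6        13.75        10.2312        61.3872
  7        13.75         9.7394        68.1755
  8       513.75       346.4044     2,771.2351
  Σ                    425.8231     3,073.2907
Price P = Σ PV = 425.8231.
Macaulay duration = Σ(t·PV) / P = 3,073.2907 / 425.8231 = 7.21730 years.

7.217 years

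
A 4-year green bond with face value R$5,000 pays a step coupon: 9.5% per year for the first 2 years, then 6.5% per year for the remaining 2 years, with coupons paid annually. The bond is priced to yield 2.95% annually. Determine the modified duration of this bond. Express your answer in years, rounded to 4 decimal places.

3.4643 years

Periodic yield y = 0.0295. First find Macaulay duration:
  t   CF        PV=CF/(1+0.0295)^t    t·PV
  1       475.00       461.3890       461.3890
  2       475.00       448.1681       896.3361
  3       325.00       297.8546       893.5638
  4     5,325.00     4,740.3915    18,961.5659
  Σ                  5,947.8032    21,212.8548
P = 5,947.8032; Macaulay duration = 21,212.8548 / 5,947.8032 = 3.56650 years.
Modified duration = D_Mac / (1 + y) = 3.56650 / 1.0295 = 3.46431 years.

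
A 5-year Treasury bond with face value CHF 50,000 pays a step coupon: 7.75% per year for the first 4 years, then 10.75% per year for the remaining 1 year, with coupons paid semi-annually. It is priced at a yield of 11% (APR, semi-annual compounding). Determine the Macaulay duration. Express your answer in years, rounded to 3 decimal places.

Periodic yield y = 0.055. Discount each cash flow and weight by its period:
  t   CF        PV=CF/(1+0.055)^t    t·PV
  1     1,937.50     1,836.4929     1,836.4929
  2     1,937.50     1,740.7516     3,481.5031
  3     1,937.50     1,650.0015     4,950.0044
  4     1,937.50     1,563.9824     6,255.9298
  5     1,937.50     1,482.4478     7,412.2391
  6     1,937.50     1,405.1638     8,430.9828
  7     1,937.50     1,331.9088     9,323.3617
  8     1,937.50     1,262.4728    10,099.7825
  9     2,687.50     1,659.8786    14,938.9078
  10   52,687.50    30,844.8737   308,448.7365
  Σ                 44,777.9739   375,177.9406
Price P = Σ PV = 44,777.9739.
Macaulay duration = Σ(t·PV) / P = 375,177.9406 / 44,777.9739 = 8.37863 half-year periods.
In years: 8.37863 / 2 = 4.18931 years.

4.189 years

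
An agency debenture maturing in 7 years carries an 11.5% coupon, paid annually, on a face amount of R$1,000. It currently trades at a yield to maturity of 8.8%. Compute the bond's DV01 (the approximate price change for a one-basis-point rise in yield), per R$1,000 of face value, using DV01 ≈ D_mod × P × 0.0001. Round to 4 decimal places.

R$0.5528

Periodic yield y = 0.088.
  t   CF        PV=CF/(1+0.088)^t    t·PV
  1       115.00       105.6985       105.6985
  2       115.00        97.1494       194.2988
  3       115.00        89.2917       267.8751
  4       115.00        82.0696       328.2784
  5       115.00        75.4316       377.1580
  6       115.00        69.3305       415.9831
  7     1,115.00       617.8351     4,324.8459
  Σ                  1,136.8065     6,014.1379
P = 1,136.8065; D_Mac = 5.29038 yrs; D_mod = 4.86248 yrs.
DV01 ≈ 4.86248 × 1,136.8065 × 0.0001 = 0.552770.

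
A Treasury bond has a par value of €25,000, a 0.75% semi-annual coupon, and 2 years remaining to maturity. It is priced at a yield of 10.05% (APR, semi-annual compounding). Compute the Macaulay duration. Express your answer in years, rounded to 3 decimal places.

1.988 years

Periodic yield y = 0.05025. Discount each cash flow and weight by its period:
  t   CF        PV=CF/(1+0.05025)^t    t·PV
  1        93.75        89.2645        89.2645
  2        93.75        84.9935       169.9871
  3        93.75        80.9270       242.7809
  4    25,093.75    20,625.0403    82,500.1613
  Σ                 20,880.2253    83,002.1937
Price P = Σ PV = 20,880.2253.
Macaulay duration = Σ(t·PV) / P = 83,002.1937 / 20,880.2253 = 3.97516 half-year periods.
In years: 3.97516 / 2 = 1.98758 years.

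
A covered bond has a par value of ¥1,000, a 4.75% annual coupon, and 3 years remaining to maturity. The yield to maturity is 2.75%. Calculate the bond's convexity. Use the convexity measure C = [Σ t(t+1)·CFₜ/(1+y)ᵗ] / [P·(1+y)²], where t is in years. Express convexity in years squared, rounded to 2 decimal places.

With y = 0.0275:
  t   CF        PV=CF/(1+0.0275)^t    t·PV        t(t+1)·PV
  1        47.50        46.2287        46.2287          92.4574
  2        47.50        44.9914        89.9829         269.9487
  3     1,047.50       965.6251     2,896.8753      11,587.5010
  Σ                  1,056.8452     3,033.0869      11,949.9071
P = 1,056.8452.
Convexity = Σ t(t+1)·PV / [P·(1+y)²] = 11,949.9071 / (1,056.8452 × 1.055756) = 10.71000.

10.71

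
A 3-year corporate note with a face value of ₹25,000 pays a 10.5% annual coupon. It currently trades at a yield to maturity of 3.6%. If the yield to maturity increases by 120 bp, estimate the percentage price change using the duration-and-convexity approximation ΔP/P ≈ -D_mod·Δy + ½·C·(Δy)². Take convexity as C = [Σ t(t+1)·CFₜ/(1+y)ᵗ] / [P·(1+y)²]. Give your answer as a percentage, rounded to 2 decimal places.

-3.11%

With y = 0.036:
  t   CF        PV=CF/(1+0.036)^t    t·PV        t(t+1)·PV
  1     2,625.00     2,533.7838     2,533.7838       5,067.5676
  2     2,625.00     2,445.7372     4,891.4745      14,674.4235
  3    27,625.00    24,844.0858    74,532.2574     298,129.0296
  Σ                 29,823.6068    81,957.5157     317,871.0207
P = 29,823.6068; D_Mac = 2.74808 yrs; D_mod = 2.65258 yrs; C = 9.93050.
Duration effect: -2.65258 × (+0.012) = -0.031831
Convexity effect: 0.5 × 9.93050 × (0.012)² = +0.0007150
ΔP/P ≈ -0.031831 + 0.0007150 = -0.031116 = -3.1116%.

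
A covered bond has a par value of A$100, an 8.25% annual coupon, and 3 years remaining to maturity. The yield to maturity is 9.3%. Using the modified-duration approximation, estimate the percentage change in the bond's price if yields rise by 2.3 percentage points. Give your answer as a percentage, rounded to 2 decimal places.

-5.84%

Periodic yield y = 0.093. Modified duration first:
  t   CF        PV=CF/(1+0.093)^t    t·PV
  1         8.25         7.5480         7.5480
  2         8.25         6.9058        13.8116
  3       108.25        82.9025       248.7074
  Σ                     97.3563       270.0670
P = 97.3563; D_Mac = 2.77401 yrs; D_mod = 2.77401/(1+0.093) = 2.53798 yrs.
ΔP/P ≈ -D_mod · Δy = -2.53798 × (+0.023) = -0.058373 = -5.8373%.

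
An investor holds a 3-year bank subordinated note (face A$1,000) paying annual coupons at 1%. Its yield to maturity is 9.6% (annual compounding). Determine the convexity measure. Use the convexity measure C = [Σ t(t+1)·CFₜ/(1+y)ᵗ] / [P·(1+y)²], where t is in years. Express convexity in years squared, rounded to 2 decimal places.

9.84

With y = 0.096:
  t   CF        PV=CF/(1+0.096)^t    t·PV        t(t+1)·PV
  1        10.00         9.1241         9.1241          18.2482
  2        10.00         8.3249        16.6498          49.9494
  3     1,010.00       767.1666     2,301.4999       9,205.9997
  Σ                    784.6156     2,327.2738       9,274.1973
P = 784.6156.
Convexity = Σ t(t+1)·PV / [P·(1+y)²] = 9,274.1973 / (784.6156 × 1.201216) = 9.84007.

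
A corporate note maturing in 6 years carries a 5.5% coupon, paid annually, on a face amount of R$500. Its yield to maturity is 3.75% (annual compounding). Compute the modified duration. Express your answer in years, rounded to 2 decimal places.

5.11 years

Periodic yield y = 0.0375. First find Macaulay duration:
  t   CF        PV=CF/(1+0.0375)^t    t·PV
  1        27.50        26.5060        26.5060
  2        27.50        25.5480        51.0960
  3        27.50        24.6246        73.8737
  4        27.50        23.7345        94.9380
  5        27.50        22.8766       114.3832
  6       527.50       422.9547     2,537.7281
  Σ                    546.2444     2,898.5249
P = 546.2444; Macaulay duration = 2,898.5249 / 546.2444 = 5.30628 years.
Modified duration = D_Mac / (1 + y) = 5.30628 / 1.0375 = 5.11449 years.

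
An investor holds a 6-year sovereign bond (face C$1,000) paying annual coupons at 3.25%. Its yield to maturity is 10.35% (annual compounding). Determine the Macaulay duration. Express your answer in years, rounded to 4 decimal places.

Periodic yield y = 0.1035. Discount each cash flow and weight by its year:
  t   CF        PV=CF/(1+0.1035)^t    t·PV
  1        32.50        29.4517        29.4517
  2        32.50        26.6894        53.3788
  3        32.50        24.1861        72.5584
  4        32.50        21.9177        87.6706
  5        32.50        19.8619        99.3097
  6     1,032.50       571.8156     3,430.8939
  Σ                    693.9225     3,773.2631
Price P = Σ PV = 693.9225.
Macaulay duration = Σ(t·PV) / P = 3,773.2631 / 693.9225 = 5.43759 years.

5.4376 years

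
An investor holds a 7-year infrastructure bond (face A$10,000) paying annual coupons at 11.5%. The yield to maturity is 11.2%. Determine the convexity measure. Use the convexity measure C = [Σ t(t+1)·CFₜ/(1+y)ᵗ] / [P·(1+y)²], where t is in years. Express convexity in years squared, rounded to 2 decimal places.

With y = 0.112:
  t   CF        PV=CF/(1+0.112)^t    t·PV        t(t+1)·PV
  1     1,150.00     1,034.1727     1,034.1727       2,068.3453
  2     1,150.00       930.0114     1,860.0228       5,580.0683
  3     1,150.00       836.3412     2,509.0235      10,036.0941
  4     1,150.00       752.1054     3,008.4215      15,042.1075
  5     1,150.00       676.3538     3,381.7688      20,290.6126
  6     1,150.00       608.2318     3,649.3908      25,545.7353
  7    11,150.00     5,303.2409    37,122.6864     296,981.4913
  Σ                 10,140.4571    52,565.4864     375,544.4543
P = 10,140.4571.
Convexity = Σ t(t+1)·PV / [P·(1+y)²] = 375,544.4543 / (10,140.4571 × 1.236544) = 29.94982.

29.95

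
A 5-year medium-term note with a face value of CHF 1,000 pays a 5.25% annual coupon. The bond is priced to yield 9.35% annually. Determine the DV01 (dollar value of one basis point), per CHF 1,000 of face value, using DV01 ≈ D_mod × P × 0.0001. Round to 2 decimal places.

Periodic yield y = 0.0935.
  t   CF        PV=CF/(1+0.0935)^t    t·PV
  1        52.50        48.0110        48.0110
  2        52.50        43.9058        87.8116
  3        52.50        40.1516       120.4548
  4        52.50        36.7184       146.8737
  5     1,052.50       673.1753     3,365.8765
  Σ                    841.9621     3,769.0276
P = 841.9621; D_Mac = 4.47648 yrs; D_mod = 4.09372 yrs.
DV01 ≈ 4.09372 × 841.9621 × 0.0001 = 0.344676.

CHF 0.34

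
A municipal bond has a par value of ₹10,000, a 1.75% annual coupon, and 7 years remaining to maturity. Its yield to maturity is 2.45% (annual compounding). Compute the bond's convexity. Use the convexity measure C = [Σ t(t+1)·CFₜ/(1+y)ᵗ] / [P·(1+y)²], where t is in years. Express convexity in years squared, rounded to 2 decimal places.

49.71

With y = 0.0245:
  t   CF        PV=CF/(1+0.0245)^t    t·PV        t(t+1)·PV
  1       175.00       170.8150       170.8150         341.6301
  2       175.00       166.7301       333.4603       1,000.3809
  3       175.00       162.7429       488.2288       1,952.9153
  4       175.00       158.8511       635.4044       3,177.0218
  5       175.00       155.0523       775.2615       4,651.5692
  6       175.00       151.3444       908.0662       6,356.4636
  7    10,175.00     8,589.1597    60,124.1180     480,992.9443
  Σ                  9,554.6956    63,435.3543     498,472.9251
P = 9,554.6956.
Convexity = Σ t(t+1)·PV / [P·(1+y)²] = 498,472.9251 / (9,554.6956 × 1.049600) = 49.70508.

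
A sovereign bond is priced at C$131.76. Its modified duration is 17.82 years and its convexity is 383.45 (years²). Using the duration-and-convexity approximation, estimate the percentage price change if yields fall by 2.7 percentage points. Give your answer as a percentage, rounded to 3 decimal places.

+62.091%

Duration effect: -D_mod·Δy = -17.82 × (-0.027) = +0.481140
Convexity effect: ½·C·(Δy)² = 0.5 × 383.45 × (-0.027)² = +0.139767525
ΔP/P ≈ +0.481140 + 0.139767525 = +0.620907525
= +62.0907525%.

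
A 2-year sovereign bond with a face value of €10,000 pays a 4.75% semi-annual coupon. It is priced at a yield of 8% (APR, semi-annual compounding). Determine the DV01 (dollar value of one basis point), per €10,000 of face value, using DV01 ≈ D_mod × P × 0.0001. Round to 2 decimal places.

€1.75

Periodic yield y = 0.04.
  t   CF        PV=CF/(1+0.04)^t    t·PV
  1       237.50       228.3654       228.3654
  2       237.50       219.5821       439.1642
  3       237.50       211.1366       633.4099
  4    10,237.50     8,751.0579    35,004.2316
  Σ                  9,410.1420    36,305.1711
P = 9,410.1420; D_Mac = 3.85809 half-year periods = 1.92904 yrs; D_mod = 1.85485 yrs.
DV01 ≈ 1.85485 × 9,410.1420 × 0.0001 = 1.745441.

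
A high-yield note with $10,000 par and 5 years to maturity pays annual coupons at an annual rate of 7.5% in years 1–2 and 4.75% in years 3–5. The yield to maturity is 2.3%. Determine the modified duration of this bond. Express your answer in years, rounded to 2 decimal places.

Periodic yield y = 0.023. First find Macaulay duration:
  t   CF        PV=CF/(1+0.023)^t    t·PV
  1       750.00       733.1378       733.1378
  2       750.00       716.6548     1,433.3095
  3       475.00       443.6768     1,331.0304
  4       475.00       433.7017     1,734.8066
  5    10,475.00     9,349.2304    46,746.1521
  Σ                 11,676.4015    51,978.4364
P = 11,676.4015; Macaulay duration = 51,978.4364 / 11,676.4015 = 4.45158 years.
Modified duration = D_Mac / (1 + y) = 4.45158 / 1.023 = 4.35150 years.

4.35 years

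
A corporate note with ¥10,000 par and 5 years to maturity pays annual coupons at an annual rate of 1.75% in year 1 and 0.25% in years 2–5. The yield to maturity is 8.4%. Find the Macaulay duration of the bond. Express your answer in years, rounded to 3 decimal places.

4.889 years

Periodic yield y = 0.084. Discount each cash flow and weight by its year:
  t   CF        PV=CF/(1+0.084)^t    t·PV
  1       175.00       161.4391       161.4391
  2        25.00        21.2756        42.5512
  3        25.00        19.6269        58.8808
  4        25.00        18.1060        72.4241
  5    10,025.00     6,697.8894    33,489.4469
  Σ                  6,918.3370    33,824.7420
Price P = Σ PV = 6,918.3370.
Macaulay duration = Σ(t·PV) / P = 33,824.7420 / 6,918.3370 = 4.88914 years.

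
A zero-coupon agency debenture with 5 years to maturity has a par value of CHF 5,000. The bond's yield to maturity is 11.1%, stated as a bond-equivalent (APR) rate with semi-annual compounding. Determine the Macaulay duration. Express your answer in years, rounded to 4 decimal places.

A zero-coupon bond has a single cash flow at maturity, so its Macaulay duration equals its maturity: 5 years.
(Equivalently: 10 semi-annual periods ÷ 2 = 5 years.)

5.0000 years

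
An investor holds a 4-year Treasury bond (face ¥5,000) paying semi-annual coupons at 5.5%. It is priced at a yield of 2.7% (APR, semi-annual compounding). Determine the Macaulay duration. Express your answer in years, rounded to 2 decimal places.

Periodic yield y = 0.0135. Discount each cash flow and weight by its period:
  t   CF        PV=CF/(1+0.0135)^t    t·PV
  1       137.50       135.6685       135.6685
  2       137.50       133.8613       267.7227
  3       137.50       132.0783       396.2349
  4       137.50       130.3190       521.2759
  5       137.50       128.5831       642.9156
  6       137.50       126.8704       761.2222
  7       137.50       125.1804       876.2630
  8     5,137.50     4,614.8949    36,919.1588
  Σ                  5,527.4559    40,520.4615
Price P = Σ PV = 5,527.4559.
Macaulay duration = Σ(t·PV) / P = 40,520.4615 / 5,527.4559 = 7.33076 half-year periods.
In years: 7.33076 / 2 = 3.66538 years.

3.67 years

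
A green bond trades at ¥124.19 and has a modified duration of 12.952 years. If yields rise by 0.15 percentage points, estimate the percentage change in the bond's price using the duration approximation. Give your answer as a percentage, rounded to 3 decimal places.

Duration approximation: ΔP/P ≈ -D_mod · Δy = -12.952 × (+0.0015) = -0.019428.
As a percentage: -1.9428%.

-1.943%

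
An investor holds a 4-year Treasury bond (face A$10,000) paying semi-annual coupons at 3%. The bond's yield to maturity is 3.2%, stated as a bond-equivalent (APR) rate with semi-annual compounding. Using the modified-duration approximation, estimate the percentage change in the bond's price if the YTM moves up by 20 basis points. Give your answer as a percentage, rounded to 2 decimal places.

Periodic yield y = 0.016. Modified duration first:
  t   CF        PV=CF/(1+0.016)^t    t·PV
  1       150.00       147.6378       147.6378
  2       150.00       145.3128       290.6256
  3       150.00       143.0244       429.0732
  4       150.00       140.7720       563.0882
  5       150.00       138.5552       692.7758
  6       150.00       136.3732       818.2392
  7       150.00       134.2256       939.5791
  8    10,150.00     8,939.5648    71,516.5187
  Σ                  9,925.4658    75,397.5376
P = 9,925.4658; D_Mac = 7.59637 half-year periods = 3.79819 yrs; D_mod = 3.79819/(1+0.016) = 3.73837 yrs.
ΔP/P ≈ -D_mod · Δy = -3.73837 × (+0.002) = -0.007477 = -0.7477%.

-0.75%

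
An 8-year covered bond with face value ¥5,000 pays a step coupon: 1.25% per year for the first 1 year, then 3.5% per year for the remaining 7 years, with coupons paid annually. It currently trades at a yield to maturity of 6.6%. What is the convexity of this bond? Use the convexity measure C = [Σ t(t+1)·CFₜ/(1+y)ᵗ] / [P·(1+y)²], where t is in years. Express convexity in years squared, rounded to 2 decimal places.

54.31

With y = 0.066:
  t   CF        PV=CF/(1+0.066)^t    t·PV        t(t+1)·PV
  1        62.50        58.6304        58.6304         117.2608
  2       175.00       154.0010       308.0021         924.0062
  3       175.00       144.4663       433.3988       1,733.5951
  4       175.00       135.5218       542.0873       2,710.4364
  5       175.00       127.1312       635.6558       3,813.9349
  6       175.00       119.2600       715.5600       5,008.9202
  7       175.00       111.8762       783.1332       6,265.0659
  8     5,175.00     3,103.5069    24,828.0553     223,452.4975
  Σ                  3,954.3938    28,304.5229     244,025.7170
P = 3,954.3938.
Convexity = Σ t(t+1)·PV / [P·(1+y)²] = 244,025.7170 / (3,954.3938 × 1.136356) = 54.30518.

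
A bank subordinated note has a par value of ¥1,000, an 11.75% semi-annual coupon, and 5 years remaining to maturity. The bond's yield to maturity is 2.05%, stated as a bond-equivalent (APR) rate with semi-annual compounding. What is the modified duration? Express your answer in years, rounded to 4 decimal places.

Periodic yield y = 0.01025. First find Macaulay duration:
  t   CF        PV=CF/(1+0.01025)^t    t·PV
  1        58.75        58.1539        58.1539
  2        58.75        57.5639       115.1278
  3        58.75        56.9798       170.9395
  4        58.75        56.4017       225.6069
  5        58.75        55.8295       279.1474
  6        58.75        55.2630       331.5782
  7        58.75        54.7023       382.9163
  8        58.75        54.1473       433.1786
  9        58.75        53.5979       482.3815
  10    1,058.75       956.1033     9,561.0333
  Σ                  1,458.7428    12,040.0635
P = 1,458.7428; Macaulay duration = 12,040.0635 / 1,458.7428 = 8.25373 half-year periods = 4.12686 years.
Modified duration = D_Mac / (1 + y) = 4.12686 / 1.01025 = 4.08499 years.

4.0850 years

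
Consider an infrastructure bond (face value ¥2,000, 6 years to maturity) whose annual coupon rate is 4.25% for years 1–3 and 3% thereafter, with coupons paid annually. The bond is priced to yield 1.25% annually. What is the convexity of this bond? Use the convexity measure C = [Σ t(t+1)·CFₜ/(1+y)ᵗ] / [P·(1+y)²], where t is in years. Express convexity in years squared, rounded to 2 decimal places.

With y = 0.0125:
  t   CF        PV=CF/(1+0.0125)^t    t·PV        t(t+1)·PV
  1        85.00        83.9506        83.9506         167.9012
  2        85.00        82.9142       165.8284         497.4851
  3        85.00        81.8906       245.6717         982.6867
  4        60.00        57.0915       228.3658       1,141.8291
  5        60.00        56.3866       281.9331       1,691.5987
  6     2,060.00     1,912.0402    11,472.2415      80,305.6903
  Σ                  2,274.2737    12,477.9911      84,787.1912
P = 2,274.2737.
Convexity = Σ t(t+1)·PV / [P·(1+y)²] = 84,787.1912 / (2,274.2737 × 1.025156) = 36.36616.

36.37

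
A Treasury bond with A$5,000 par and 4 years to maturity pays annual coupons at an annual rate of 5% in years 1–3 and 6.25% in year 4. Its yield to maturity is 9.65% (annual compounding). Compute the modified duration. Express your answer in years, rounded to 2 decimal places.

Periodic yield y = 0.0965. First find Macaulay duration:
  t   CF        PV=CF/(1+0.0965)^t    t·PV
  1       250.00       227.9982       227.9982
  2       250.00       207.9327       415.8653
  3       250.00       189.6331       568.8992
  4     5,312.50     3,675.0597    14,700.2388
  Σ                  4,300.6236    15,913.0016
P = 4,300.6236; Macaulay duration = 15,913.0016 / 4,300.6236 = 3.70016 years.
Modified duration = D_Mac / (1 + y) = 3.70016 / 1.0965 = 3.37452 years.

3.37 years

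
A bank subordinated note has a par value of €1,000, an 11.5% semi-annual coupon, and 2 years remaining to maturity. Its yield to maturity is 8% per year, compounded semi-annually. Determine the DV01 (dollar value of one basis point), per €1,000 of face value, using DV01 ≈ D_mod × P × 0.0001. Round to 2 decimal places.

Periodic yield y = 0.04.
  t   CF        PV=CF/(1+0.04)^t    t·PV
  1        57.50        55.2885        55.2885
  2        57.50        53.1620       106.3240
  3        57.50        51.1173       153.3519
  4     1,057.50       903.9554     3,615.8217
  Σ                  1,063.5232     3,930.7860
P = 1,063.5232; D_Mac = 3.69600 half-year periods = 1.84800 yrs; D_mod = 1.77693 yrs.
DV01 ≈ 1.77693 × 1,063.5232 × 0.0001 = 0.188980.

€0.19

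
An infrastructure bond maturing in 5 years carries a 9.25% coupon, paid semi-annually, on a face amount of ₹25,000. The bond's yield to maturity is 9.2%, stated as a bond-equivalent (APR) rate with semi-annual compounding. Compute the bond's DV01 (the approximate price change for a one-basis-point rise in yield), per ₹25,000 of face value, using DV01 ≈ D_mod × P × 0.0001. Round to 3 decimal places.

₹9.855

Periodic yield y = 0.046.
  t   CF        PV=CF/(1+0.046)^t    t·PV
  1     1,156.25     1,105.4015     1,105.4015
  2     1,156.25     1,056.7892     2,113.5785
  3     1,156.25     1,010.3147     3,030.9442
  4     1,156.25       965.8841     3,863.5363
  5     1,156.25       923.4073     4,617.0367
  6     1,156.25       882.7986     5,296.7916
  7     1,156.25       843.9757     5,907.8301
  8     1,156.25       806.8602     6,454.8812
  9     1,156.25       771.3768     6,942.3914
  10   26,156.25    16,682.4040   166,824.0400
  Σ                 25,049.2122   206,156.4316
P = 25,049.2122; D_Mac = 8.23006 half-year periods = 4.11503 yrs; D_mod = 3.93406 yrs.
DV01 ≈ 3.93406 × 25,049.2122 × 0.0001 = 9.854514.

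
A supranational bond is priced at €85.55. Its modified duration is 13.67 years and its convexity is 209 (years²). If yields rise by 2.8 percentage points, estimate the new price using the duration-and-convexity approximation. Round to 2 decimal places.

Duration effect: -D_mod·Δy = -13.67 × (+0.028) = -0.382760
Convexity effect: ½·C·(Δy)² = 0.5 × 209 × (0.028)² = +0.0819280
ΔP/P ≈ -0.382760 + 0.0819280 = -0.300832
New price ≈ 85.55 × (1 - 0.300832) = 59.8138224.

€59.81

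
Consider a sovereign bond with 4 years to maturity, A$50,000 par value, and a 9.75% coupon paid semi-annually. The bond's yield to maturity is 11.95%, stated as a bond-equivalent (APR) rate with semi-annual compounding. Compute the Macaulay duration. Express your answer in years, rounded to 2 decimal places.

Periodic yield y = 0.05975. Discount each cash flow and weight by its period:
  t   CF        PV=CF/(1+0.05975)^t    t·PV
  1     2,437.50     2,300.0708     2,300.0708
  2     2,437.50     2,170.3900     4,340.7799
  3     2,437.50     2,048.0207     6,144.0622
  4     2,437.50     1,932.5508     7,730.2033
  5     2,437.50     1,823.5912     9,117.9562
  6     2,437.50     1,720.7749    10,324.6496
  7     2,437.50     1,623.7555    11,366.2888
  8    52,437.50    32,962.0775   263,696.6201
  Σ                 46,581.2315   315,020.6309
Price P = Σ PV = 46,581.2315.
Macaulay duration = Σ(t·PV) / P = 315,020.6309 / 46,581.2315 = 6.76282 half-year periods.
In years: 6.76282 / 2 = 3.38141 years.

3.38 years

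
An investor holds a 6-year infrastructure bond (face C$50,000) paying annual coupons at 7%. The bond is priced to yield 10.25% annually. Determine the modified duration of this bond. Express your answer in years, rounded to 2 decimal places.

Periodic yield y = 0.1025. First find Macaulay duration:
  t   CF        PV=CF/(1+0.1025)^t    t·PV
  1     3,500.00     3,174.6032     3,174.6032
  2     3,500.00     2,879.4587     5,758.9173
  3     3,500.00     2,611.7539     7,835.2617
  4     3,500.00     2,368.9378     9,475.7511
  5     3,500.00     2,148.6964    10,743.4819
  6    53,500.00    29,790.8019   178,744.8112
  Σ                 42,974.2518   215,732.8264
P = 42,974.2518; Macaulay duration = 215,732.8264 / 42,974.2518 = 5.02005 years.
Modified duration = D_Mac / (1 + y) = 5.02005 / 1.1025 = 4.55333 years.

4.55 years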